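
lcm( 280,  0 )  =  0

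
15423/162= 95 + 11/54 = 95.20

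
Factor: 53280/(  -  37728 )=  -185/131  =  -5^1* 37^1*131^( - 1)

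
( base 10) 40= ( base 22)1i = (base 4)220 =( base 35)15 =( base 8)50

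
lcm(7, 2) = 14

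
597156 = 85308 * 7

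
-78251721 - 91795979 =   -  170047700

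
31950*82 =2619900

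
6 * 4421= 26526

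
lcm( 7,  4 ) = 28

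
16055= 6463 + 9592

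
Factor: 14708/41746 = 2^1*3677^1 *20873^ (  -  1) = 7354/20873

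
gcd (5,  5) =5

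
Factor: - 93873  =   - 3^1*13^1*29^1*83^1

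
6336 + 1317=7653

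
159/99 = 53/33 =1.61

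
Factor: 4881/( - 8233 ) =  - 3^1  *1627^1*8233^( - 1)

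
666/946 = 333/473 = 0.70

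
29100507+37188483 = 66288990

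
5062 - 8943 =-3881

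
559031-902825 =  - 343794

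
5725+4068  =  9793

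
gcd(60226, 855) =1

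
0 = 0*107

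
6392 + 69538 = 75930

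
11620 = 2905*4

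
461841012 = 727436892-265595880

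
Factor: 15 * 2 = 30  =  2^1*3^1*5^1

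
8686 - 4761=3925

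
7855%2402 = 649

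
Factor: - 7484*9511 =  - 71180324 =-2^2 * 1871^1  *  9511^1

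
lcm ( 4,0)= 0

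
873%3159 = 873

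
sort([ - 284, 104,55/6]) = [ - 284, 55/6, 104 ] 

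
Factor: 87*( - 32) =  - 2^5*3^1 *29^1 =- 2784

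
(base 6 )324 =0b1111100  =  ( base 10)124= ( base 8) 174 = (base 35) 3j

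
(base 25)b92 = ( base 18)13GA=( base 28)91i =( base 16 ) 1bbe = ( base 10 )7102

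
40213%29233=10980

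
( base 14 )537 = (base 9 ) 1363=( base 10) 1029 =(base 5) 13104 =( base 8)2005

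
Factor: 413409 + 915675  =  2^2 * 3^2* 36919^1 = 1329084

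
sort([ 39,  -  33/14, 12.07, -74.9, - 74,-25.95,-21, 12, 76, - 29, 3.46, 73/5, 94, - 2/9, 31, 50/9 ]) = [ - 74.9, - 74, - 29, - 25.95,-21, - 33/14 , - 2/9, 3.46, 50/9,12, 12.07 , 73/5, 31,39, 76,94]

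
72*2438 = 175536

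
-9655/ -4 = 2413 + 3/4 = 2413.75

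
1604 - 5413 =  - 3809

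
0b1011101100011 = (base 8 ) 13543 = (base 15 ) 1B92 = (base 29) 73D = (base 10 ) 5987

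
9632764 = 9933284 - 300520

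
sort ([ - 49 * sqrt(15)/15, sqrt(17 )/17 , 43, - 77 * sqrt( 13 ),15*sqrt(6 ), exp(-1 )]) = [-77*sqrt(13 ), - 49*sqrt( 15 ) /15,sqrt(17 )/17,exp( - 1), 15*sqrt(6),43]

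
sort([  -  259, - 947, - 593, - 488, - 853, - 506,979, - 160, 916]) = [ - 947, - 853, - 593,-506, - 488, - 259, - 160,916,979]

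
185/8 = 185/8 = 23.12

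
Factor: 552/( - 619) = -2^3*3^1 * 23^1*619^(-1)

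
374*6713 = 2510662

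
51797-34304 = 17493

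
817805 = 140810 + 676995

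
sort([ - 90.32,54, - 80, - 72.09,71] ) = [  -  90.32,  -  80,- 72.09,54, 71]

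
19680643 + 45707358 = 65388001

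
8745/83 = 8745/83= 105.36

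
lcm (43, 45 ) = 1935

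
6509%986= 593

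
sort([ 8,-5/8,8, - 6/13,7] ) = [ - 5/8, - 6/13 , 7, 8,8] 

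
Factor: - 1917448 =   -  2^3*13^1 * 103^1 * 179^1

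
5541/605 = 5541/605 = 9.16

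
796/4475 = 796/4475=0.18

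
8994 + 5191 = 14185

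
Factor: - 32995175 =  - 5^2*47^1*28081^1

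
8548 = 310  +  8238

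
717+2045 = 2762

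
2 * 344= 688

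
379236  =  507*748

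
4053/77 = 52 + 7/11 = 52.64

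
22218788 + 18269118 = 40487906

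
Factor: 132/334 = 2^1*3^1*11^1*167^(-1) = 66/167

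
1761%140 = 81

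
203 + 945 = 1148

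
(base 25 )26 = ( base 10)56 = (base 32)1O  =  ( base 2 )111000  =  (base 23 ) 2a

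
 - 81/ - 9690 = 27/3230 = 0.01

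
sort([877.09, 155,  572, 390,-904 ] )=[ - 904, 155, 390, 572, 877.09 ] 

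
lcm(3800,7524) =376200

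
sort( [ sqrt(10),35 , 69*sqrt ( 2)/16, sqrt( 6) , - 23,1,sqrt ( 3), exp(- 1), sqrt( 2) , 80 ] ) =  [ - 23, exp( -1),1,sqrt(2),sqrt( 3),sqrt( 6 ),sqrt(10),69  *sqrt( 2) /16,35,80 ] 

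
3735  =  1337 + 2398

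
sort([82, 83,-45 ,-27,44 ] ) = [-45,-27,44,82, 83 ]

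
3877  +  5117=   8994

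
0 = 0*750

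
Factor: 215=5^1*43^1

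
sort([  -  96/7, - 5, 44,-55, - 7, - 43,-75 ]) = [-75, -55, - 43, - 96/7, - 7, -5,44] 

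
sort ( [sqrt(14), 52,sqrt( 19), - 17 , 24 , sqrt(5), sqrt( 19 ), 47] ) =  [-17, sqrt(5), sqrt( 14), sqrt ( 19),sqrt(19),24,47,  52 ] 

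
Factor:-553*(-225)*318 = 2^1* 3^3*5^2*7^1*53^1*79^1 = 39567150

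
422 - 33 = 389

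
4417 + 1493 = 5910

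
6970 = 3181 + 3789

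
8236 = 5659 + 2577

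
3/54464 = 3/54464 = 0.00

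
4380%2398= 1982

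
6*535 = 3210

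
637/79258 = 637/79258  =  0.01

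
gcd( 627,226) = 1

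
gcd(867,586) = 1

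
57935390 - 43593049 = 14342341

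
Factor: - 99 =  - 3^2*11^1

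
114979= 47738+67241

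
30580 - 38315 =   -  7735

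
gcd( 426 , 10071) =3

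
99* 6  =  594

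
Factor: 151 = 151^1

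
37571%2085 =41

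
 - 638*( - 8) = 5104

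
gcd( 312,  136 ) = 8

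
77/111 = 77/111 = 0.69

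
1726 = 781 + 945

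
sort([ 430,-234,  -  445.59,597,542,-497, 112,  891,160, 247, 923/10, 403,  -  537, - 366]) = [ - 537, - 497,-445.59, -366,-234,923/10, 112, 160,  247,403,430, 542,597, 891]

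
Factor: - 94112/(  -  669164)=136/967=2^3*17^1*967^( - 1)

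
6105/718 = 8 + 361/718 =8.50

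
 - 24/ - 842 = 12/421 = 0.03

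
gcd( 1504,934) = 2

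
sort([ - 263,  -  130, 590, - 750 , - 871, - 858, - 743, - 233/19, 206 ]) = [ - 871, - 858, - 750,  -  743,- 263, -130, - 233/19,206,590 ]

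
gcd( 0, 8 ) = 8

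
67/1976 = 67/1976 =0.03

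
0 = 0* 65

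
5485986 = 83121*66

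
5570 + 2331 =7901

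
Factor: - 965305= -5^1*11^1 * 17551^1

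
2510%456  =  230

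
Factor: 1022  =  2^1* 7^1*73^1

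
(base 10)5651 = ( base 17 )1297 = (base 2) 1011000010011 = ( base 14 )20B9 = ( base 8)13023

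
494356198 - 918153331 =- 423797133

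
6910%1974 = 988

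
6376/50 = 127 +13/25 = 127.52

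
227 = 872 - 645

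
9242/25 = 369 + 17/25 = 369.68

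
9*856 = 7704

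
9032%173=36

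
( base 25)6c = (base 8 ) 242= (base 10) 162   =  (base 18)90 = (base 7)321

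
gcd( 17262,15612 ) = 6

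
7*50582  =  354074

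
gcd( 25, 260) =5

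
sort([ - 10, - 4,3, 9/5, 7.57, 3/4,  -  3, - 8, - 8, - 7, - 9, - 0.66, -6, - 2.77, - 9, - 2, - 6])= [ - 10, -9,-9,  -  8, - 8, - 7, - 6, - 6, - 4, -3,- 2.77,  -  2, - 0.66,3/4, 9/5, 3, 7.57 ] 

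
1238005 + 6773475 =8011480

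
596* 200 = 119200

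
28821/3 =9607 =9607.00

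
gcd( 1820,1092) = 364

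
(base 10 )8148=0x1FD4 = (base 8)17724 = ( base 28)AB0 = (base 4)1333110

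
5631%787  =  122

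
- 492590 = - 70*7037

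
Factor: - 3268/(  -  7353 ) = 2^2*3^( - 2)=4/9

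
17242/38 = 8621/19 = 453.74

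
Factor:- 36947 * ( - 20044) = 2^2 * 5011^1*36947^1 = 740565668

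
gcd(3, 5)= 1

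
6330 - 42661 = -36331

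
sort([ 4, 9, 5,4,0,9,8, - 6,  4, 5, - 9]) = [ - 9, - 6,  0,4,4,4,5, 5,8,9,9 ]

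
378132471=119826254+258306217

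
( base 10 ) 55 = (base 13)43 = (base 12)47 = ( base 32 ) 1N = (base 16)37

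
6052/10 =605 + 1/5  =  605.20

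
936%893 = 43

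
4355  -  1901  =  2454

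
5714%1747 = 473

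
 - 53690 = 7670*( - 7 ) 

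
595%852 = 595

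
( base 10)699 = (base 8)1273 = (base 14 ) 37D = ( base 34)kj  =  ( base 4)22323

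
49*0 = 0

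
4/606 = 2/303 = 0.01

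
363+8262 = 8625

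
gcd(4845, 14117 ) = 19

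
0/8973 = 0 = 0.00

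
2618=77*34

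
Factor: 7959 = 3^1*7^1*379^1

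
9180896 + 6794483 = 15975379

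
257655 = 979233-721578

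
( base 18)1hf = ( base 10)645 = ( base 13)3a8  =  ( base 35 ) if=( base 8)1205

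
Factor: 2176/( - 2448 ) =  - 2^3*3^( - 2)=- 8/9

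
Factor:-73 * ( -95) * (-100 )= - 693500 = -2^2*5^3*19^1 * 73^1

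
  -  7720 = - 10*772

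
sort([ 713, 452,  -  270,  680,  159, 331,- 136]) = [  -  270, - 136,159, 331, 452, 680,  713]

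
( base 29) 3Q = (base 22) 53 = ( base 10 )113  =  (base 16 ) 71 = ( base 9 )135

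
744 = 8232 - 7488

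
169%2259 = 169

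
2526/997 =2526/997 = 2.53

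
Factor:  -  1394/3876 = -2^(- 1)*3^(- 1 )*19^( - 1 )* 41^1=- 41/114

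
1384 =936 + 448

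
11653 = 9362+2291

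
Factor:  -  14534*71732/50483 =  - 1042552888/50483 = -2^3*13^2 * 19^(-1 ) * 43^1*79^1*227^1*2657^ ( - 1 ) 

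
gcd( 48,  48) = 48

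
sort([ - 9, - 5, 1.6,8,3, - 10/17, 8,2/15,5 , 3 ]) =[ - 9, - 5, - 10/17, 2/15,1.6,3,3,5,8, 8]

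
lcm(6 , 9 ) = 18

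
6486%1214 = 416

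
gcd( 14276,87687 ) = 1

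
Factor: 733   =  733^1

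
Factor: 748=2^2*11^1*17^1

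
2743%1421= 1322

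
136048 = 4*34012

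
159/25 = 6 + 9/25 = 6.36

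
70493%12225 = 9368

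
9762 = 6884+2878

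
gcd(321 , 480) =3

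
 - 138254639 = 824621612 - 962876251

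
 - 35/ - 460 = 7/92 = 0.08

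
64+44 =108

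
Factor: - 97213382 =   -  2^1*7^1*61^1*67^1*1699^1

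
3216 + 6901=10117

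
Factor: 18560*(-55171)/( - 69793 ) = 1023973760/69793 = 2^7 * 5^1*29^1*71^(-1)*983^(-1 )*55171^1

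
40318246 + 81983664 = 122301910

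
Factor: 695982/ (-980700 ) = -2^( - 1)*5^( - 2)*73^1*227^1*467^(-1) = -16571/23350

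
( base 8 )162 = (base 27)46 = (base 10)114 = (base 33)3F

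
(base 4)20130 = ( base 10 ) 540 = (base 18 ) 1c0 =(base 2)1000011100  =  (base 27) K0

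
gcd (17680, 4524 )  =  52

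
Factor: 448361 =43^1 * 10427^1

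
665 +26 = 691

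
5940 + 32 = 5972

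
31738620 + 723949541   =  755688161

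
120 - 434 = - 314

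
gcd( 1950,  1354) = 2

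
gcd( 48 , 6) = 6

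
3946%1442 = 1062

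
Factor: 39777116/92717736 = 2^ ( - 1 )* 3^( - 1 )*73^1*136223^1*3863239^( - 1)=   9944279/23179434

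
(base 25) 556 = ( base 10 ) 3256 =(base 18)A0G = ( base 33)2wm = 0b110010111000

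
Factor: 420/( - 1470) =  - 2/7 = -2^1*7^( - 1 )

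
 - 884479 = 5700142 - 6584621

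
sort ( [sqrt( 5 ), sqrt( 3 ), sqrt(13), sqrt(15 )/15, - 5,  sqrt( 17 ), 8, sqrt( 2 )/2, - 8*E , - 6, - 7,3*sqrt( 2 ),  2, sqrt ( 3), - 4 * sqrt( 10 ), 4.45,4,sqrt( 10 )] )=[-8 * E,  -  4 * sqrt( 10), - 7,-6, - 5, sqrt (15 )/15,  sqrt ( 2)/2,  sqrt( 3),sqrt ( 3 ),2,  sqrt (5),sqrt( 10), sqrt( 13 ),  4,sqrt( 17),3 *sqrt ( 2),  4.45 , 8]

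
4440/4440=1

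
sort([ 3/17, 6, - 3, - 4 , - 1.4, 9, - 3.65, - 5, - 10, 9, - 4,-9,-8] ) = [ - 10, - 9, - 8, - 5, - 4, - 4, - 3.65, - 3,  -  1.4, 3/17,6, 9, 9 ] 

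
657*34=22338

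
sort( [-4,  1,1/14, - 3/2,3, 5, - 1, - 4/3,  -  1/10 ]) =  [-4,  -  3/2 , - 4/3 ,- 1 , - 1/10,1/14, 1,3, 5 ] 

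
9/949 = 9/949= 0.01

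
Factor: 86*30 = 2^2*3^1*5^1*43^1 = 2580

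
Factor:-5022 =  - 2^1*3^4 *31^1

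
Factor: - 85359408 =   -  2^4*3^1* 1778321^1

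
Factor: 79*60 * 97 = 459780= 2^2*3^1*5^1*79^1*97^1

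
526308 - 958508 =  - 432200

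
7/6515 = 7/6515  =  0.00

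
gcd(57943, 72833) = 1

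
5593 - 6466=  - 873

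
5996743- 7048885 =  - 1052142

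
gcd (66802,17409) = 1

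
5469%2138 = 1193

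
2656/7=379 + 3/7=379.43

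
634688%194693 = 50609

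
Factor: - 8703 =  - 3^2*967^1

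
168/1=168=168.00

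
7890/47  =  167 + 41/47 = 167.87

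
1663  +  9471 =11134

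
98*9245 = 906010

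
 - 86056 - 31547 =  - 117603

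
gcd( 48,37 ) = 1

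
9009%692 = 13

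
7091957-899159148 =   -  892067191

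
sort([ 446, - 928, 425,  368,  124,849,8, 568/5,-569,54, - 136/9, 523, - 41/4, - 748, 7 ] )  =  [-928,-748,-569,-136/9, - 41/4, 7,8,54, 568/5, 124,368, 425,446, 523,849 ]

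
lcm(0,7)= 0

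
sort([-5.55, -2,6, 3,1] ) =[ - 5.55, - 2,1,3,6]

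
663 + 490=1153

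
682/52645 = 682/52645 = 0.01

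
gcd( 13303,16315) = 251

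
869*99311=86301259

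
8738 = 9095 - 357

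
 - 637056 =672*( - 948 )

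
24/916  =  6/229 = 0.03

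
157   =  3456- 3299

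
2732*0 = 0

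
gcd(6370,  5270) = 10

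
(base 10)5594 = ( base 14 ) 2078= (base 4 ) 1113122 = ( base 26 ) 874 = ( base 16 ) 15da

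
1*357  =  357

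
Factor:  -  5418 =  - 2^1*3^2*7^1 * 43^1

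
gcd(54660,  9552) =12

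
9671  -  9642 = 29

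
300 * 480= 144000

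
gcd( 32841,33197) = 89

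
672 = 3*224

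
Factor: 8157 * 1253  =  3^1 *7^1*179^1*2719^1 = 10220721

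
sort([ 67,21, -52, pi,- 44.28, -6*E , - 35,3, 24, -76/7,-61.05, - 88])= [-88, - 61.05,-52 ,  -  44.28, - 35, -6*E, - 76/7 , 3, pi,21,24,67]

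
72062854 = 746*96599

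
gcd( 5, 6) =1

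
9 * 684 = 6156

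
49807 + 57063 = 106870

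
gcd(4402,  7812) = 62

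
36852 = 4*9213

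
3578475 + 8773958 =12352433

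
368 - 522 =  - 154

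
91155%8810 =3055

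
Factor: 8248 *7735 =63798280   =  2^3*5^1*7^1*13^1*17^1*1031^1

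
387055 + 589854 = 976909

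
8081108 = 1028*7861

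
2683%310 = 203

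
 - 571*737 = - 420827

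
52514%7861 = 5348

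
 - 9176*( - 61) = 559736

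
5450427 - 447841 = 5002586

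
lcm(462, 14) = 462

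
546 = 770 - 224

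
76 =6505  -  6429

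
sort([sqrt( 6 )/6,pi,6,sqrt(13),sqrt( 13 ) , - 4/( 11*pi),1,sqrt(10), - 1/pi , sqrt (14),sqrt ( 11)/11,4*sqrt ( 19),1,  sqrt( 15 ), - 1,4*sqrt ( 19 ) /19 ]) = [-1, -1/pi, - 4/( 11*pi),sqrt( 11)/11,sqrt( 6) /6,4*sqrt ( 19) /19 , 1,  1, pi,sqrt ( 10 ), sqrt( 13), sqrt( 13),sqrt( 14),sqrt(15),6,4*sqrt( 19 )]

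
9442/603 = 9442/603 = 15.66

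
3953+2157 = 6110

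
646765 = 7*92395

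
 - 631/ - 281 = 2 + 69/281 = 2.25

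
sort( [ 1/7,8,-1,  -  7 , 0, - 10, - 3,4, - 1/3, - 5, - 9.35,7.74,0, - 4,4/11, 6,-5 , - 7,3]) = [-10, - 9.35,  -  7, - 7, - 5, - 5,-4,-3, - 1, - 1/3, 0,0,1/7,4/11, 3,4,6,7.74,8]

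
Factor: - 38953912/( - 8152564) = 2^1*7^( - 1 )*491^(-1)*593^( - 1)*4869239^1 =9738478/2038141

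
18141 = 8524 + 9617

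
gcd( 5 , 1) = 1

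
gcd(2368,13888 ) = 64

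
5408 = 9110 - 3702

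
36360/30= 1212 =1212.00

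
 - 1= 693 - 694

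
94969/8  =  11871 + 1/8 = 11871.12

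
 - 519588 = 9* (-57732)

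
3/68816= 3/68816 = 0.00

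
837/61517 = 837/61517=0.01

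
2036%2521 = 2036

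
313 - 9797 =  - 9484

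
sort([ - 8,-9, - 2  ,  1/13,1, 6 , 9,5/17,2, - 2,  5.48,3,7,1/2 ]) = [ - 9,-8, - 2, - 2,1/13,5/17,1/2, 1,  2, 3,5.48, 6 , 7 , 9]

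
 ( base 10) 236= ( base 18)d2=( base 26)92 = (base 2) 11101100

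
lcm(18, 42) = 126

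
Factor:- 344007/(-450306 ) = 2^(-1 )*3^1*137^1*269^( - 1)= 411/538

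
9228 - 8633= 595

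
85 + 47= 132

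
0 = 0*8922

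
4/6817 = 4/6817 = 0.00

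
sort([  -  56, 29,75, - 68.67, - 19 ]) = [ - 68.67, - 56, - 19, 29 , 75] 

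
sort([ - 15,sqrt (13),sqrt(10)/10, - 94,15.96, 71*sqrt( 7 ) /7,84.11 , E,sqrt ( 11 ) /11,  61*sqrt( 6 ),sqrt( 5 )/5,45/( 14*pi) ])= [ - 94, - 15,sqrt( 11) /11,sqrt( 10)/10,sqrt(5) /5 , 45/ (14*pi),E, sqrt( 13),15.96,71*sqrt(7)/7,84.11,61*sqrt( 6) ] 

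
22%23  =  22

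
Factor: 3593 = 3593^1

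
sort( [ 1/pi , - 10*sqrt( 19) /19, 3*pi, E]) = [ - 10*sqrt(19)/19,1/pi,E, 3 *pi]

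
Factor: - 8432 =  - 2^4*17^1*31^1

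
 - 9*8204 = -73836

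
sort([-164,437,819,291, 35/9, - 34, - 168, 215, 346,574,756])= [ - 168, - 164, - 34 , 35/9,  215,291, 346, 437, 574, 756,819]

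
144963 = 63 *2301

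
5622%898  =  234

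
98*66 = 6468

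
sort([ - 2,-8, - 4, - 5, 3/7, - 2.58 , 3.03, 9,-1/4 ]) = [ - 8, - 5, - 4, - 2.58, - 2, - 1/4,3/7,3.03, 9]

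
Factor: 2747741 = 23^1 * 193^1 * 619^1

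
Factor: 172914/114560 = 483/320 = 2^( - 6)*3^1*5^( - 1 )*7^1 * 23^1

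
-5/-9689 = 5/9689 = 0.00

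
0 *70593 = 0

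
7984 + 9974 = 17958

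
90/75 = 1  +  1/5 = 1.20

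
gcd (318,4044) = 6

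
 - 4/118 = - 1 + 57/59 =-0.03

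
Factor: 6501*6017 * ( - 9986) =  - 2^1*3^1 * 11^2*197^1*547^1*4993^1 = -390617538762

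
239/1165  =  239/1165 = 0.21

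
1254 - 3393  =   - 2139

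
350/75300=7/1506 = 0.00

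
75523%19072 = 18307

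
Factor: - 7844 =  - 2^2 * 37^1 * 53^1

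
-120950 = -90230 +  - 30720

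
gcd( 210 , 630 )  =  210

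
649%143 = 77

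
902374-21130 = 881244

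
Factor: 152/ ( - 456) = -1/3 = -3^ ( - 1 ) 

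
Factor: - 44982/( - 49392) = 2^( - 3)* 3^1*7^(- 1 )*17^1 = 51/56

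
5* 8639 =43195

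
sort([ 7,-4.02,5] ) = [ - 4.02, 5, 7] 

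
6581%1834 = 1079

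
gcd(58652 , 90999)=1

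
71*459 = 32589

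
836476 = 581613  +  254863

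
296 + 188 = 484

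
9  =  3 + 6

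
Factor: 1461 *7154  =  10451994 = 2^1*3^1 * 7^2* 73^1*487^1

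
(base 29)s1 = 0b1100101101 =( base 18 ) 293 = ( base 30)r3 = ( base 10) 813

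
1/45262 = 1/45262=   0.00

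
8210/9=8210/9 = 912.22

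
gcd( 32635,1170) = 5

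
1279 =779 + 500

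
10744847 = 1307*8221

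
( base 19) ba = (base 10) 219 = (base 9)263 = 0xdb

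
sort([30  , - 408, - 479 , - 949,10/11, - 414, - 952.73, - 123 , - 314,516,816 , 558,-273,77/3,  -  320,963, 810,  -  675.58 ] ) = [ - 952.73, - 949,-675.58 , - 479, - 414,  -  408, - 320 , - 314,- 273,  -  123,10/11, 77/3, 30,  516, 558, 810, 816, 963]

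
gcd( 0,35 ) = 35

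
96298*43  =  4140814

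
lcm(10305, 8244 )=41220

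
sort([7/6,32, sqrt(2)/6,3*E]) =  [sqrt( 2) /6, 7/6, 3*E,  32] 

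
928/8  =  116 = 116.00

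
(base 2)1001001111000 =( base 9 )6433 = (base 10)4728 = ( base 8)11170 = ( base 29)5i1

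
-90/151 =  - 1 + 61/151 =- 0.60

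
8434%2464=1042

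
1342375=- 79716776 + 81059151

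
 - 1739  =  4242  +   - 5981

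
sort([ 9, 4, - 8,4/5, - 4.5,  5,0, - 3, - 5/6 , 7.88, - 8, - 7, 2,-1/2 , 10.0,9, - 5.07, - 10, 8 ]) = [ - 10, - 8,-8 , - 7, - 5.07 ,- 4.5, -3,-5/6,-1/2,0,4/5,2,4,5,7.88,  8, 9, 9,10.0 ] 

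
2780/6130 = 278/613 = 0.45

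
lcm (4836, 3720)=48360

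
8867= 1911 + 6956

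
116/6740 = 29/1685 = 0.02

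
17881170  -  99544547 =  - 81663377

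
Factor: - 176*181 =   -  31856 = - 2^4* 11^1 * 181^1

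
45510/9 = 5056 + 2/3 = 5056.67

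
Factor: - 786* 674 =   -  529764 = - 2^2*3^1*131^1*337^1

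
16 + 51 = 67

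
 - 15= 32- 47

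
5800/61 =5800/61 = 95.08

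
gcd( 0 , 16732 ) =16732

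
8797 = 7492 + 1305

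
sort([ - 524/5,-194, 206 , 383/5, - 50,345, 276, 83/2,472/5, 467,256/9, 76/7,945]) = [ - 194, - 524/5, - 50, 76/7 , 256/9,83/2  ,  383/5, 472/5, 206, 276 , 345, 467, 945]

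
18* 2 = 36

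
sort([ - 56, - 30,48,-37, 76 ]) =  [ - 56, - 37,-30, 48,76]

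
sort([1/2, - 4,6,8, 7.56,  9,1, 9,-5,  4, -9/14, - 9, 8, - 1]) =[ - 9, - 5,-4,-1, - 9/14, 1/2,1, 4,6, 7.56 , 8,8, 9,9]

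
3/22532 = 3/22532 = 0.00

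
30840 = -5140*(-6 )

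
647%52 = 23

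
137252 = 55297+81955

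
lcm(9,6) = 18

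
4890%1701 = 1488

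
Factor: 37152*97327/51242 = 2^4*3^3*43^1*25621^( - 1)*97327^1 = 1807946352/25621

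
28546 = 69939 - 41393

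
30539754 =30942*987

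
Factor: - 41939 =-17^1 * 2467^1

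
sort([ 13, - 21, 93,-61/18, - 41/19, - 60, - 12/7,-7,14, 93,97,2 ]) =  [ - 60 , - 21, - 7, - 61/18,-41/19, - 12/7,2,13, 14, 93, 93,97]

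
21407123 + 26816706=48223829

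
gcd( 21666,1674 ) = 6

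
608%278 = 52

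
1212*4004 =4852848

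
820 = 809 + 11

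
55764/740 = 13941/185 = 75.36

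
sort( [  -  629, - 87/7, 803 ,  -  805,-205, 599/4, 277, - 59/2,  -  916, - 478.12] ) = [-916, - 805,  -  629, - 478.12, -205, - 59/2, - 87/7, 599/4,277, 803]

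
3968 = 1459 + 2509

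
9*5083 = 45747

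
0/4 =0 = 0.00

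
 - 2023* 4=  - 8092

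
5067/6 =844 +1/2 = 844.50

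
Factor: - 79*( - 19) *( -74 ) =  - 2^1*19^1*37^1*79^1 = - 111074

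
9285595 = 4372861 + 4912734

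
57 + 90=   147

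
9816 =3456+6360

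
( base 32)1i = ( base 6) 122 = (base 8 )62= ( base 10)50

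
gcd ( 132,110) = 22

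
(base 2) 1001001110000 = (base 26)6pe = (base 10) 4720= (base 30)57A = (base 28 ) 60G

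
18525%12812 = 5713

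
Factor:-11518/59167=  - 2^1 * 13^1*443^1*59167^( - 1)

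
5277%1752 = 21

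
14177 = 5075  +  9102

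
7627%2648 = 2331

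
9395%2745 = 1160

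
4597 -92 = 4505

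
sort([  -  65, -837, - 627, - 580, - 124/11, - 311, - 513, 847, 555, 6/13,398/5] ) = [ - 837,-627, - 580, - 513, - 311,- 65, - 124/11, 6/13  ,  398/5, 555, 847]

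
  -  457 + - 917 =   -  1374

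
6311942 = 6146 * 1027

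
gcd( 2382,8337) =1191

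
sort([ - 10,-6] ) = [ - 10,  -  6]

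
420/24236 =105/6059 = 0.02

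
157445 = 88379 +69066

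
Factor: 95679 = 3^2*10631^1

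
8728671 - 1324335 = 7404336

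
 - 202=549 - 751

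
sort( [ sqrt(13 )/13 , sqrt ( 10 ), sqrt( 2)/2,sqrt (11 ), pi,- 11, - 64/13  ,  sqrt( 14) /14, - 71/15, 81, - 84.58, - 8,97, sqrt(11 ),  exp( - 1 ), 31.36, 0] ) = [ - 84.58,- 11, - 8, - 64/13, - 71/15,  0, sqrt( 14 ) /14, sqrt( 13)/13, exp( - 1 ),sqrt(2)/2, pi,sqrt(10 ),  sqrt ( 11 ),  sqrt( 11),31.36,81, 97]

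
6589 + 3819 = 10408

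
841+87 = 928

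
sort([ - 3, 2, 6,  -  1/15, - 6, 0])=[ - 6, - 3, - 1/15, 0,2, 6 ] 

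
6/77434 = 3/38717 = 0.00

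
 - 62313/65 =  - 959 + 22/65 =- 958.66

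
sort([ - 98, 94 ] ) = [-98,94 ] 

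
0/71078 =0 = 0.00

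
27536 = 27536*1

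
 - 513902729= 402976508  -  916879237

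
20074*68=1365032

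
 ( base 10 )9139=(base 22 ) ij9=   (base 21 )kf4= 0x23b3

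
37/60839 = 37/60839 = 0.00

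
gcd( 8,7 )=1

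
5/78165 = 1/15633=0.00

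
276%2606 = 276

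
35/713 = 35/713 = 0.05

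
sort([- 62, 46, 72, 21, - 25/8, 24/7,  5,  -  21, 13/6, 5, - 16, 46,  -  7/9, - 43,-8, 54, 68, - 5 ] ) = [-62, - 43,-21,-16 ,  -  8 ,  -  5, - 25/8, - 7/9, 13/6,  24/7  ,  5,  5,21, 46, 46, 54 , 68, 72 ]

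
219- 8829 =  - 8610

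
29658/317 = 29658/317 = 93.56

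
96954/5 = 19390 + 4/5 =19390.80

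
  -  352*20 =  - 7040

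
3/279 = 1/93 = 0.01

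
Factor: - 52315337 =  - 52315337^1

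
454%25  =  4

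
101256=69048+32208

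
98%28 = 14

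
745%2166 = 745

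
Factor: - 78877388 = -2^2 * 19719347^1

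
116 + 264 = 380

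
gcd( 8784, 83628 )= 36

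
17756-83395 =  - 65639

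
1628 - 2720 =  -1092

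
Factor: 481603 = 29^1*  16607^1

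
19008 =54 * 352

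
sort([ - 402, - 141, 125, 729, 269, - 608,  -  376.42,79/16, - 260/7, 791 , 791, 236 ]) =[ - 608, - 402, - 376.42,-141, - 260/7, 79/16, 125,236, 269,  729, 791 , 791] 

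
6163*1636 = 10082668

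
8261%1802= 1053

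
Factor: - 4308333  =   - 3^1 * 1436111^1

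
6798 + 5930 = 12728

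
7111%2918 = 1275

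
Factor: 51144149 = 7^1*2579^1 * 2833^1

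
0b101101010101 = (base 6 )21233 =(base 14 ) 10b3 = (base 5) 43101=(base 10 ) 2901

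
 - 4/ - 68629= 4/68629 =0.00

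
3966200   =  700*5666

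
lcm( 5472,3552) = 202464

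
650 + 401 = 1051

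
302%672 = 302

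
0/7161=0 = 0.00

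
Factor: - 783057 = - 3^1 * 11^1*61^1 * 389^1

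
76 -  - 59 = 135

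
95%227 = 95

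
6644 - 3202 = 3442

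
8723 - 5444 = 3279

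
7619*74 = 563806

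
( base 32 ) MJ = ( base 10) 723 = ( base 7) 2052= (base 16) 2d3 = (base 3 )222210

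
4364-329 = 4035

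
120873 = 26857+94016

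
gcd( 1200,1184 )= 16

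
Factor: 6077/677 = 59^1*103^1 * 677^( - 1)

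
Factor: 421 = 421^1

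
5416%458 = 378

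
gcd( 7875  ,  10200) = 75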